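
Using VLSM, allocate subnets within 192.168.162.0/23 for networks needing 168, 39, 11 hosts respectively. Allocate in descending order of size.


168 hosts -> /24 (254 usable): 192.168.162.0/24
39 hosts -> /26 (62 usable): 192.168.163.0/26
11 hosts -> /28 (14 usable): 192.168.163.64/28
Allocation: 192.168.162.0/24 (168 hosts, 254 usable); 192.168.163.0/26 (39 hosts, 62 usable); 192.168.163.64/28 (11 hosts, 14 usable)


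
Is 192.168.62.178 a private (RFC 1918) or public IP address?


RFC 1918 private ranges:
  10.0.0.0/8 (10.0.0.0 - 10.255.255.255)
  172.16.0.0/12 (172.16.0.0 - 172.31.255.255)
  192.168.0.0/16 (192.168.0.0 - 192.168.255.255)
Private (in 192.168.0.0/16)


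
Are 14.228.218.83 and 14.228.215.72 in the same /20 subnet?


Mask: 255.255.240.0
14.228.218.83 AND mask = 14.228.208.0
14.228.215.72 AND mask = 14.228.208.0
Yes, same subnet (14.228.208.0)


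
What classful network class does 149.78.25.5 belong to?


First octet: 149
Binary: 10010101
10xxxxxx -> Class B (128-191)
Class B, default mask 255.255.0.0 (/16)


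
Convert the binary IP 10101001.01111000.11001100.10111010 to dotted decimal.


10101001 = 169
01111000 = 120
11001100 = 204
10111010 = 186
IP: 169.120.204.186


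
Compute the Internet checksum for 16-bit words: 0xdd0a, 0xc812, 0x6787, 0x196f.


Sum all words (with carry folding):
+ 0xdd0a = 0xdd0a
+ 0xc812 = 0xa51d
+ 0x6787 = 0x0ca5
+ 0x196f = 0x2614
One's complement: ~0x2614
Checksum = 0xd9eb


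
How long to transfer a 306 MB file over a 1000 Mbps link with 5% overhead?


Effective throughput = 1000 * (1 - 5/100) = 950 Mbps
File size in Mb = 306 * 8 = 2448 Mb
Time = 2448 / 950
Time = 2.5768 seconds


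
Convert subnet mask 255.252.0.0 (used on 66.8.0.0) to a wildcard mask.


Subnet mask: 255.252.0.0
Wildcard = 255.255.255.255 - subnet mask
255 - 255 = 0
255 - 252 = 3
255 - 0 = 255
255 - 0 = 255
Wildcard: 0.3.255.255


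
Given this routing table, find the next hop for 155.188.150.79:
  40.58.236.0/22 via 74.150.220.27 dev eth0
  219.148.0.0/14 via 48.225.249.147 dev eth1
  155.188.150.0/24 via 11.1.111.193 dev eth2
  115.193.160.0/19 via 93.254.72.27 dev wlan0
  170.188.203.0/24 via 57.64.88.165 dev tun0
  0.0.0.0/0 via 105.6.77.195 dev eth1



Longest prefix match for 155.188.150.79:
  /22 40.58.236.0: no
  /14 219.148.0.0: no
  /24 155.188.150.0: MATCH
  /19 115.193.160.0: no
  /24 170.188.203.0: no
  /0 0.0.0.0: MATCH
Selected: next-hop 11.1.111.193 via eth2 (matched /24)


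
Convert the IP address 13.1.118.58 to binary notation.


13 = 00001101
1 = 00000001
118 = 01110110
58 = 00111010
Binary: 00001101.00000001.01110110.00111010


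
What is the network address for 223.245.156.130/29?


IP:   11011111.11110101.10011100.10000010
Mask: 11111111.11111111.11111111.11111000
AND operation:
Net:  11011111.11110101.10011100.10000000
Network: 223.245.156.128/29


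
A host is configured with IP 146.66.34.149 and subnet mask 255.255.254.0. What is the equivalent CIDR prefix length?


Binary: 11111111.11111111.11111110.00000000
Count leading 1s
Prefix: /23


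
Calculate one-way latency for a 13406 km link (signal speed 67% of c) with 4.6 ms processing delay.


Speed = 0.67 * 3e5 km/s = 201000 km/s
Propagation delay = 13406 / 201000 = 0.0667 s = 66.6965 ms
Processing delay = 4.6 ms
Total one-way latency = 71.2965 ms


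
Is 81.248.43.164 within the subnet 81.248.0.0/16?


Subnet network: 81.248.0.0
Test IP AND mask: 81.248.0.0
Yes, 81.248.43.164 is in 81.248.0.0/16


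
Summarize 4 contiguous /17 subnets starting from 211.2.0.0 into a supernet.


Original prefix: /17
Number of subnets: 4 = 2^2
New prefix = 17 - 2 = 15
Supernet: 211.2.0.0/15


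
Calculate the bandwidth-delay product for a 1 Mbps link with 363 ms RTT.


BDP = bandwidth * RTT
= 1 Mbps * 363 ms
= 1 * 1e6 * 363 / 1000 bits
= 363000 bits
= 45375 bytes
= 44.3115 KB
BDP = 363000 bits (45375 bytes)


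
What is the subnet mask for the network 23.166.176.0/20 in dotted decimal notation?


/20 means 20 network bits, 12 host bits
Binary: 11111111111111111111000000000000
Mask: 255.255.240.0


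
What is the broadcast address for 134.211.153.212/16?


Network: 134.211.0.0/16
Host bits = 16
Set all host bits to 1:
Broadcast: 134.211.255.255


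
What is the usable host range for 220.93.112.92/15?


Network: 220.92.0.0
Broadcast: 220.93.255.255
First usable = network + 1
Last usable = broadcast - 1
Range: 220.92.0.1 to 220.93.255.254


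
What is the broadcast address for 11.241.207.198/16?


Network: 11.241.0.0/16
Host bits = 16
Set all host bits to 1:
Broadcast: 11.241.255.255


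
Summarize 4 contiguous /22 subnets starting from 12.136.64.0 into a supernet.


Original prefix: /22
Number of subnets: 4 = 2^2
New prefix = 22 - 2 = 20
Supernet: 12.136.64.0/20


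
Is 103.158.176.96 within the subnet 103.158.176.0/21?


Subnet network: 103.158.176.0
Test IP AND mask: 103.158.176.0
Yes, 103.158.176.96 is in 103.158.176.0/21


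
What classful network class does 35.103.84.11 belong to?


First octet: 35
Binary: 00100011
0xxxxxxx -> Class A (1-126)
Class A, default mask 255.0.0.0 (/8)


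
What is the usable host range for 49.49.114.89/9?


Network: 49.0.0.0
Broadcast: 49.127.255.255
First usable = network + 1
Last usable = broadcast - 1
Range: 49.0.0.1 to 49.127.255.254


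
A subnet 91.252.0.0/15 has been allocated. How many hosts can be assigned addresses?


Host bits = 32 - 15 = 17
Total addresses = 2^17 = 131072
Usable = total - 2 (network and broadcast)
Usable hosts: 131070


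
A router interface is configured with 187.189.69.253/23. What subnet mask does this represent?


/23 means 23 network bits, 9 host bits
Binary: 11111111111111111111111000000000
Mask: 255.255.254.0


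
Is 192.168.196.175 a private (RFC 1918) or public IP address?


RFC 1918 private ranges:
  10.0.0.0/8 (10.0.0.0 - 10.255.255.255)
  172.16.0.0/12 (172.16.0.0 - 172.31.255.255)
  192.168.0.0/16 (192.168.0.0 - 192.168.255.255)
Private (in 192.168.0.0/16)


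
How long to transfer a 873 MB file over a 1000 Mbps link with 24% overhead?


Effective throughput = 1000 * (1 - 24/100) = 760 Mbps
File size in Mb = 873 * 8 = 6984 Mb
Time = 6984 / 760
Time = 9.1895 seconds


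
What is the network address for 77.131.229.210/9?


IP:   01001101.10000011.11100101.11010010
Mask: 11111111.10000000.00000000.00000000
AND operation:
Net:  01001101.10000000.00000000.00000000
Network: 77.128.0.0/9


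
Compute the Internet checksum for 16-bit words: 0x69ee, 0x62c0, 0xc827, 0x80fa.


Sum all words (with carry folding):
+ 0x69ee = 0x69ee
+ 0x62c0 = 0xccae
+ 0xc827 = 0x94d6
+ 0x80fa = 0x15d1
One's complement: ~0x15d1
Checksum = 0xea2e


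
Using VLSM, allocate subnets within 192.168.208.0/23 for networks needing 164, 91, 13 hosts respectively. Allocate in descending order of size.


164 hosts -> /24 (254 usable): 192.168.208.0/24
91 hosts -> /25 (126 usable): 192.168.209.0/25
13 hosts -> /28 (14 usable): 192.168.209.128/28
Allocation: 192.168.208.0/24 (164 hosts, 254 usable); 192.168.209.0/25 (91 hosts, 126 usable); 192.168.209.128/28 (13 hosts, 14 usable)


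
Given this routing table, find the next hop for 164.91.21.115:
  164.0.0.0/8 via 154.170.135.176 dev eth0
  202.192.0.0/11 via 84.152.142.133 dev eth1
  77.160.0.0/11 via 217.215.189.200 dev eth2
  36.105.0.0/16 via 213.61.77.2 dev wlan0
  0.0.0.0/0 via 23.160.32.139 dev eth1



Longest prefix match for 164.91.21.115:
  /8 164.0.0.0: MATCH
  /11 202.192.0.0: no
  /11 77.160.0.0: no
  /16 36.105.0.0: no
  /0 0.0.0.0: MATCH
Selected: next-hop 154.170.135.176 via eth0 (matched /8)


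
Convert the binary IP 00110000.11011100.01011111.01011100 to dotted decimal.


00110000 = 48
11011100 = 220
01011111 = 95
01011100 = 92
IP: 48.220.95.92


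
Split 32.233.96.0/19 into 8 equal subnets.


New prefix = 19 + 3 = 22
Each subnet has 1024 addresses
  32.233.96.0/22
  32.233.100.0/22
  32.233.104.0/22
  32.233.108.0/22
  32.233.112.0/22
  32.233.116.0/22
  32.233.120.0/22
  32.233.124.0/22
Subnets: 32.233.96.0/22, 32.233.100.0/22, 32.233.104.0/22, 32.233.108.0/22, 32.233.112.0/22, 32.233.116.0/22, 32.233.120.0/22, 32.233.124.0/22


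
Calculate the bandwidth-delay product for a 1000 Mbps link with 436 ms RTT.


BDP = bandwidth * RTT
= 1000 Mbps * 436 ms
= 1000 * 1e6 * 436 / 1000 bits
= 436000000 bits
= 54500000 bytes
= 53222.6562 KB
BDP = 436000000 bits (54500000 bytes)


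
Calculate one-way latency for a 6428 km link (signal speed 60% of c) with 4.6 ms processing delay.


Speed = 0.6 * 3e5 km/s = 180000 km/s
Propagation delay = 6428 / 180000 = 0.0357 s = 35.7111 ms
Processing delay = 4.6 ms
Total one-way latency = 40.3111 ms


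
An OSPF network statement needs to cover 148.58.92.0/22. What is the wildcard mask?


Subnet mask: 255.255.252.0
Wildcard = 255.255.255.255 - subnet mask
255 - 255 = 0
255 - 255 = 0
255 - 252 = 3
255 - 0 = 255
Wildcard: 0.0.3.255


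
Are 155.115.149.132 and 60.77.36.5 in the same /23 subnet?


Mask: 255.255.254.0
155.115.149.132 AND mask = 155.115.148.0
60.77.36.5 AND mask = 60.77.36.0
No, different subnets (155.115.148.0 vs 60.77.36.0)


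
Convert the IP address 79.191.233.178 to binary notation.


79 = 01001111
191 = 10111111
233 = 11101001
178 = 10110010
Binary: 01001111.10111111.11101001.10110010


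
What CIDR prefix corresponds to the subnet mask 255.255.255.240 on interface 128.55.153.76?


Binary: 11111111.11111111.11111111.11110000
Count leading 1s
Prefix: /28


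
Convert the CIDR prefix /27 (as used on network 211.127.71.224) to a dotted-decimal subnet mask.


/27 means 27 network bits, 5 host bits
Binary: 11111111111111111111111111100000
Mask: 255.255.255.224


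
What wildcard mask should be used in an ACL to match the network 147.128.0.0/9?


Subnet mask: 255.128.0.0
Wildcard = 255.255.255.255 - subnet mask
255 - 255 = 0
255 - 128 = 127
255 - 0 = 255
255 - 0 = 255
Wildcard: 0.127.255.255


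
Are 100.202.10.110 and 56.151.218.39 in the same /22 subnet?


Mask: 255.255.252.0
100.202.10.110 AND mask = 100.202.8.0
56.151.218.39 AND mask = 56.151.216.0
No, different subnets (100.202.8.0 vs 56.151.216.0)


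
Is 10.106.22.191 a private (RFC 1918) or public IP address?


RFC 1918 private ranges:
  10.0.0.0/8 (10.0.0.0 - 10.255.255.255)
  172.16.0.0/12 (172.16.0.0 - 172.31.255.255)
  192.168.0.0/16 (192.168.0.0 - 192.168.255.255)
Private (in 10.0.0.0/8)


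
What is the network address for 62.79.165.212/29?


IP:   00111110.01001111.10100101.11010100
Mask: 11111111.11111111.11111111.11111000
AND operation:
Net:  00111110.01001111.10100101.11010000
Network: 62.79.165.208/29


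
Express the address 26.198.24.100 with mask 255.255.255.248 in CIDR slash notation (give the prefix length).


Binary: 11111111.11111111.11111111.11111000
Count leading 1s
Prefix: /29


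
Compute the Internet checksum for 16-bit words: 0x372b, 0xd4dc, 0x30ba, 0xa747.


Sum all words (with carry folding):
+ 0x372b = 0x372b
+ 0xd4dc = 0x0c08
+ 0x30ba = 0x3cc2
+ 0xa747 = 0xe409
One's complement: ~0xe409
Checksum = 0x1bf6


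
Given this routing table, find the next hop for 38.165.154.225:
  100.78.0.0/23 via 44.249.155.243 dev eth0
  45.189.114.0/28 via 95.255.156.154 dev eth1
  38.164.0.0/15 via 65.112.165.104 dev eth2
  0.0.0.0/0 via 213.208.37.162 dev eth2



Longest prefix match for 38.165.154.225:
  /23 100.78.0.0: no
  /28 45.189.114.0: no
  /15 38.164.0.0: MATCH
  /0 0.0.0.0: MATCH
Selected: next-hop 65.112.165.104 via eth2 (matched /15)


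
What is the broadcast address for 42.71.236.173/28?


Network: 42.71.236.160/28
Host bits = 4
Set all host bits to 1:
Broadcast: 42.71.236.175


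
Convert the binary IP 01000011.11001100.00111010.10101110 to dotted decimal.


01000011 = 67
11001100 = 204
00111010 = 58
10101110 = 174
IP: 67.204.58.174


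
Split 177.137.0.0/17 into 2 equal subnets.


New prefix = 17 + 1 = 18
Each subnet has 16384 addresses
  177.137.0.0/18
  177.137.64.0/18
Subnets: 177.137.0.0/18, 177.137.64.0/18


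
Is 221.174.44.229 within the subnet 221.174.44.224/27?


Subnet network: 221.174.44.224
Test IP AND mask: 221.174.44.224
Yes, 221.174.44.229 is in 221.174.44.224/27


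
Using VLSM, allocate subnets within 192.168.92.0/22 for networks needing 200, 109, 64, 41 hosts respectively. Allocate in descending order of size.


200 hosts -> /24 (254 usable): 192.168.92.0/24
109 hosts -> /25 (126 usable): 192.168.93.0/25
64 hosts -> /25 (126 usable): 192.168.93.128/25
41 hosts -> /26 (62 usable): 192.168.94.0/26
Allocation: 192.168.92.0/24 (200 hosts, 254 usable); 192.168.93.0/25 (109 hosts, 126 usable); 192.168.93.128/25 (64 hosts, 126 usable); 192.168.94.0/26 (41 hosts, 62 usable)


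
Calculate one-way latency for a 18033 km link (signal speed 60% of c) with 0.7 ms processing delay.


Speed = 0.6 * 3e5 km/s = 180000 km/s
Propagation delay = 18033 / 180000 = 0.1002 s = 100.1833 ms
Processing delay = 0.7 ms
Total one-way latency = 100.8833 ms


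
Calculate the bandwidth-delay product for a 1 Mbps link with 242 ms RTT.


BDP = bandwidth * RTT
= 1 Mbps * 242 ms
= 1 * 1e6 * 242 / 1000 bits
= 242000 bits
= 30250 bytes
= 29.541 KB
BDP = 242000 bits (30250 bytes)


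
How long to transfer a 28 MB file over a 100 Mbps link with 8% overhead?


Effective throughput = 100 * (1 - 8/100) = 92 Mbps
File size in Mb = 28 * 8 = 224 Mb
Time = 224 / 92
Time = 2.4348 seconds


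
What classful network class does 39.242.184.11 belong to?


First octet: 39
Binary: 00100111
0xxxxxxx -> Class A (1-126)
Class A, default mask 255.0.0.0 (/8)


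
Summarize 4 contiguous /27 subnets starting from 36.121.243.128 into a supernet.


Original prefix: /27
Number of subnets: 4 = 2^2
New prefix = 27 - 2 = 25
Supernet: 36.121.243.128/25


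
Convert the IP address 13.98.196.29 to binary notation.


13 = 00001101
98 = 01100010
196 = 11000100
29 = 00011101
Binary: 00001101.01100010.11000100.00011101


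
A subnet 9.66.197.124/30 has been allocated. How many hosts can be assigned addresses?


Host bits = 32 - 30 = 2
Total addresses = 2^2 = 4
Usable = total - 2 (network and broadcast)
Usable hosts: 2


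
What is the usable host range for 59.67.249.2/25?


Network: 59.67.249.0
Broadcast: 59.67.249.127
First usable = network + 1
Last usable = broadcast - 1
Range: 59.67.249.1 to 59.67.249.126


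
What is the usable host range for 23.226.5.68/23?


Network: 23.226.4.0
Broadcast: 23.226.5.255
First usable = network + 1
Last usable = broadcast - 1
Range: 23.226.4.1 to 23.226.5.254


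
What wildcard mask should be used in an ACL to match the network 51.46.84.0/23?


Subnet mask: 255.255.254.0
Wildcard = 255.255.255.255 - subnet mask
255 - 255 = 0
255 - 255 = 0
255 - 254 = 1
255 - 0 = 255
Wildcard: 0.0.1.255


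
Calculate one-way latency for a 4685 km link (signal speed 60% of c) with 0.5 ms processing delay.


Speed = 0.6 * 3e5 km/s = 180000 km/s
Propagation delay = 4685 / 180000 = 0.026 s = 26.0278 ms
Processing delay = 0.5 ms
Total one-way latency = 26.5278 ms


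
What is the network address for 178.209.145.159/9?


IP:   10110010.11010001.10010001.10011111
Mask: 11111111.10000000.00000000.00000000
AND operation:
Net:  10110010.10000000.00000000.00000000
Network: 178.128.0.0/9


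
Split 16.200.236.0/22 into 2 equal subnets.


New prefix = 22 + 1 = 23
Each subnet has 512 addresses
  16.200.236.0/23
  16.200.238.0/23
Subnets: 16.200.236.0/23, 16.200.238.0/23


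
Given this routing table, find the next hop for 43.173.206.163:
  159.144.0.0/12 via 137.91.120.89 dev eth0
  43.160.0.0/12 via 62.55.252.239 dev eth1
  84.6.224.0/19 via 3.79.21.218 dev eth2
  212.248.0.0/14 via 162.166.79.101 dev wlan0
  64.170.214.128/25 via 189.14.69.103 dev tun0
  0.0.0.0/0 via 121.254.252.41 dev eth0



Longest prefix match for 43.173.206.163:
  /12 159.144.0.0: no
  /12 43.160.0.0: MATCH
  /19 84.6.224.0: no
  /14 212.248.0.0: no
  /25 64.170.214.128: no
  /0 0.0.0.0: MATCH
Selected: next-hop 62.55.252.239 via eth1 (matched /12)


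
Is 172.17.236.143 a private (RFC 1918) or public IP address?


RFC 1918 private ranges:
  10.0.0.0/8 (10.0.0.0 - 10.255.255.255)
  172.16.0.0/12 (172.16.0.0 - 172.31.255.255)
  192.168.0.0/16 (192.168.0.0 - 192.168.255.255)
Private (in 172.16.0.0/12)


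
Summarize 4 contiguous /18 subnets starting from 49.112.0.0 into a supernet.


Original prefix: /18
Number of subnets: 4 = 2^2
New prefix = 18 - 2 = 16
Supernet: 49.112.0.0/16


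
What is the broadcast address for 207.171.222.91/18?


Network: 207.171.192.0/18
Host bits = 14
Set all host bits to 1:
Broadcast: 207.171.255.255


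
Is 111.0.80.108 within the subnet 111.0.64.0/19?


Subnet network: 111.0.64.0
Test IP AND mask: 111.0.64.0
Yes, 111.0.80.108 is in 111.0.64.0/19


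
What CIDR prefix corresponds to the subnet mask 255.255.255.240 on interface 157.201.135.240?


Binary: 11111111.11111111.11111111.11110000
Count leading 1s
Prefix: /28


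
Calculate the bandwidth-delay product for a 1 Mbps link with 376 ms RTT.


BDP = bandwidth * RTT
= 1 Mbps * 376 ms
= 1 * 1e6 * 376 / 1000 bits
= 376000 bits
= 47000 bytes
= 45.8984 KB
BDP = 376000 bits (47000 bytes)


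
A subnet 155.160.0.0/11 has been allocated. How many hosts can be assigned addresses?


Host bits = 32 - 11 = 21
Total addresses = 2^21 = 2097152
Usable = total - 2 (network and broadcast)
Usable hosts: 2097150


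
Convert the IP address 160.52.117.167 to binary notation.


160 = 10100000
52 = 00110100
117 = 01110101
167 = 10100111
Binary: 10100000.00110100.01110101.10100111


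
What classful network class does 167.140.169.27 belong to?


First octet: 167
Binary: 10100111
10xxxxxx -> Class B (128-191)
Class B, default mask 255.255.0.0 (/16)


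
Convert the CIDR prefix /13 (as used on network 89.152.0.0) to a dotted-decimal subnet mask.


/13 means 13 network bits, 19 host bits
Binary: 11111111111110000000000000000000
Mask: 255.248.0.0


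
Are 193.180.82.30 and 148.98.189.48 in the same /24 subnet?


Mask: 255.255.255.0
193.180.82.30 AND mask = 193.180.82.0
148.98.189.48 AND mask = 148.98.189.0
No, different subnets (193.180.82.0 vs 148.98.189.0)


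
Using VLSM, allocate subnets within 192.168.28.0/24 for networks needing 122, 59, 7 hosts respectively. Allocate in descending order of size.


122 hosts -> /25 (126 usable): 192.168.28.0/25
59 hosts -> /26 (62 usable): 192.168.28.128/26
7 hosts -> /28 (14 usable): 192.168.28.192/28
Allocation: 192.168.28.0/25 (122 hosts, 126 usable); 192.168.28.128/26 (59 hosts, 62 usable); 192.168.28.192/28 (7 hosts, 14 usable)


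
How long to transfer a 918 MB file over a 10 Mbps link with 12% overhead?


Effective throughput = 10 * (1 - 12/100) = 8.8 Mbps
File size in Mb = 918 * 8 = 7344 Mb
Time = 7344 / 8.8
Time = 834.5455 seconds


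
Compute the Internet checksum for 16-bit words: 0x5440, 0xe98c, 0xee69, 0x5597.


Sum all words (with carry folding):
+ 0x5440 = 0x5440
+ 0xe98c = 0x3dcd
+ 0xee69 = 0x2c37
+ 0x5597 = 0x81ce
One's complement: ~0x81ce
Checksum = 0x7e31


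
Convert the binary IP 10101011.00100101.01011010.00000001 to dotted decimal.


10101011 = 171
00100101 = 37
01011010 = 90
00000001 = 1
IP: 171.37.90.1


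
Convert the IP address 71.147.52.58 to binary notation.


71 = 01000111
147 = 10010011
52 = 00110100
58 = 00111010
Binary: 01000111.10010011.00110100.00111010


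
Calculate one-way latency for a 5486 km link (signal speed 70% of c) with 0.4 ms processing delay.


Speed = 0.7 * 3e5 km/s = 210000 km/s
Propagation delay = 5486 / 210000 = 0.0261 s = 26.1238 ms
Processing delay = 0.4 ms
Total one-way latency = 26.5238 ms


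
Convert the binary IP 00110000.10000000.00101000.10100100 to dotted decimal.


00110000 = 48
10000000 = 128
00101000 = 40
10100100 = 164
IP: 48.128.40.164


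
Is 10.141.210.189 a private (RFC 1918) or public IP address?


RFC 1918 private ranges:
  10.0.0.0/8 (10.0.0.0 - 10.255.255.255)
  172.16.0.0/12 (172.16.0.0 - 172.31.255.255)
  192.168.0.0/16 (192.168.0.0 - 192.168.255.255)
Private (in 10.0.0.0/8)


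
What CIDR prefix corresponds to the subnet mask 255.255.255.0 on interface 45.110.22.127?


Binary: 11111111.11111111.11111111.00000000
Count leading 1s
Prefix: /24


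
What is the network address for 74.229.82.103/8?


IP:   01001010.11100101.01010010.01100111
Mask: 11111111.00000000.00000000.00000000
AND operation:
Net:  01001010.00000000.00000000.00000000
Network: 74.0.0.0/8


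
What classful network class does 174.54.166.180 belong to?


First octet: 174
Binary: 10101110
10xxxxxx -> Class B (128-191)
Class B, default mask 255.255.0.0 (/16)


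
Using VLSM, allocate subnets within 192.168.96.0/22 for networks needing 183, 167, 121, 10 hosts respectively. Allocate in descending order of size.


183 hosts -> /24 (254 usable): 192.168.96.0/24
167 hosts -> /24 (254 usable): 192.168.97.0/24
121 hosts -> /25 (126 usable): 192.168.98.0/25
10 hosts -> /28 (14 usable): 192.168.98.128/28
Allocation: 192.168.96.0/24 (183 hosts, 254 usable); 192.168.97.0/24 (167 hosts, 254 usable); 192.168.98.0/25 (121 hosts, 126 usable); 192.168.98.128/28 (10 hosts, 14 usable)


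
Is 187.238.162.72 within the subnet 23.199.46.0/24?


Subnet network: 23.199.46.0
Test IP AND mask: 187.238.162.0
No, 187.238.162.72 is not in 23.199.46.0/24


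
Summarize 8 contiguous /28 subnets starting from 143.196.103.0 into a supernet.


Original prefix: /28
Number of subnets: 8 = 2^3
New prefix = 28 - 3 = 25
Supernet: 143.196.103.0/25


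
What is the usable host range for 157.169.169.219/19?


Network: 157.169.160.0
Broadcast: 157.169.191.255
First usable = network + 1
Last usable = broadcast - 1
Range: 157.169.160.1 to 157.169.191.254


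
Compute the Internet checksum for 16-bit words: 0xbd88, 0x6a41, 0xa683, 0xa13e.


Sum all words (with carry folding):
+ 0xbd88 = 0xbd88
+ 0x6a41 = 0x27ca
+ 0xa683 = 0xce4d
+ 0xa13e = 0x6f8c
One's complement: ~0x6f8c
Checksum = 0x9073


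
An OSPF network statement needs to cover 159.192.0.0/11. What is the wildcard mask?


Subnet mask: 255.224.0.0
Wildcard = 255.255.255.255 - subnet mask
255 - 255 = 0
255 - 224 = 31
255 - 0 = 255
255 - 0 = 255
Wildcard: 0.31.255.255


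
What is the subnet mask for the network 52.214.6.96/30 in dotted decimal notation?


/30 means 30 network bits, 2 host bits
Binary: 11111111111111111111111111111100
Mask: 255.255.255.252


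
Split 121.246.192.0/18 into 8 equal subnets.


New prefix = 18 + 3 = 21
Each subnet has 2048 addresses
  121.246.192.0/21
  121.246.200.0/21
  121.246.208.0/21
  121.246.216.0/21
  121.246.224.0/21
  121.246.232.0/21
  121.246.240.0/21
  121.246.248.0/21
Subnets: 121.246.192.0/21, 121.246.200.0/21, 121.246.208.0/21, 121.246.216.0/21, 121.246.224.0/21, 121.246.232.0/21, 121.246.240.0/21, 121.246.248.0/21


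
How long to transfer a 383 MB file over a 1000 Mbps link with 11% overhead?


Effective throughput = 1000 * (1 - 11/100) = 890 Mbps
File size in Mb = 383 * 8 = 3064 Mb
Time = 3064 / 890
Time = 3.4427 seconds


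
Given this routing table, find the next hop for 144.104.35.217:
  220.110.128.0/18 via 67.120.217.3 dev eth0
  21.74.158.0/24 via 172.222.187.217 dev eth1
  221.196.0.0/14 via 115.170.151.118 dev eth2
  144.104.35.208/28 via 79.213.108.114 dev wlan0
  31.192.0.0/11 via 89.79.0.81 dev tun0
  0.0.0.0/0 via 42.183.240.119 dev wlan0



Longest prefix match for 144.104.35.217:
  /18 220.110.128.0: no
  /24 21.74.158.0: no
  /14 221.196.0.0: no
  /28 144.104.35.208: MATCH
  /11 31.192.0.0: no
  /0 0.0.0.0: MATCH
Selected: next-hop 79.213.108.114 via wlan0 (matched /28)


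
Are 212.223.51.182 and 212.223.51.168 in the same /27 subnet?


Mask: 255.255.255.224
212.223.51.182 AND mask = 212.223.51.160
212.223.51.168 AND mask = 212.223.51.160
Yes, same subnet (212.223.51.160)


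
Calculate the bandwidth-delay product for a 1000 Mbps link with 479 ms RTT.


BDP = bandwidth * RTT
= 1000 Mbps * 479 ms
= 1000 * 1e6 * 479 / 1000 bits
= 479000000 bits
= 59875000 bytes
= 58471.6797 KB
BDP = 479000000 bits (59875000 bytes)


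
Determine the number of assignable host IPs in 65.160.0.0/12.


Host bits = 32 - 12 = 20
Total addresses = 2^20 = 1048576
Usable = total - 2 (network and broadcast)
Usable hosts: 1048574


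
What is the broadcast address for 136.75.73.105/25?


Network: 136.75.73.0/25
Host bits = 7
Set all host bits to 1:
Broadcast: 136.75.73.127


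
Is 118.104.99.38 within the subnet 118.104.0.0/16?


Subnet network: 118.104.0.0
Test IP AND mask: 118.104.0.0
Yes, 118.104.99.38 is in 118.104.0.0/16


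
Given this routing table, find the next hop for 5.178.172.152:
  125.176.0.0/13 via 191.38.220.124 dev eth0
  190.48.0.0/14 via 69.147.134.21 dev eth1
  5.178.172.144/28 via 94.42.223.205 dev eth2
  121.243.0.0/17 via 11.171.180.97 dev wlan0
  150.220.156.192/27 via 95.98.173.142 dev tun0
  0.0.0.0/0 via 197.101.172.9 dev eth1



Longest prefix match for 5.178.172.152:
  /13 125.176.0.0: no
  /14 190.48.0.0: no
  /28 5.178.172.144: MATCH
  /17 121.243.0.0: no
  /27 150.220.156.192: no
  /0 0.0.0.0: MATCH
Selected: next-hop 94.42.223.205 via eth2 (matched /28)


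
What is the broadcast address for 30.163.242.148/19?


Network: 30.163.224.0/19
Host bits = 13
Set all host bits to 1:
Broadcast: 30.163.255.255


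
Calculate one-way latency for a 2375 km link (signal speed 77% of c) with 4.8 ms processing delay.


Speed = 0.77 * 3e5 km/s = 231000 km/s
Propagation delay = 2375 / 231000 = 0.0103 s = 10.2814 ms
Processing delay = 4.8 ms
Total one-way latency = 15.0814 ms


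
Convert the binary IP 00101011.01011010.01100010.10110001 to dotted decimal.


00101011 = 43
01011010 = 90
01100010 = 98
10110001 = 177
IP: 43.90.98.177


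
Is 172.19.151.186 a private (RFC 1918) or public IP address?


RFC 1918 private ranges:
  10.0.0.0/8 (10.0.0.0 - 10.255.255.255)
  172.16.0.0/12 (172.16.0.0 - 172.31.255.255)
  192.168.0.0/16 (192.168.0.0 - 192.168.255.255)
Private (in 172.16.0.0/12)


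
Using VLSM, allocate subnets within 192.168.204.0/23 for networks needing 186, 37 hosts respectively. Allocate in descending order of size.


186 hosts -> /24 (254 usable): 192.168.204.0/24
37 hosts -> /26 (62 usable): 192.168.205.0/26
Allocation: 192.168.204.0/24 (186 hosts, 254 usable); 192.168.205.0/26 (37 hosts, 62 usable)


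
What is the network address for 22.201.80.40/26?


IP:   00010110.11001001.01010000.00101000
Mask: 11111111.11111111.11111111.11000000
AND operation:
Net:  00010110.11001001.01010000.00000000
Network: 22.201.80.0/26


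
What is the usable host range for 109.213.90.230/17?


Network: 109.213.0.0
Broadcast: 109.213.127.255
First usable = network + 1
Last usable = broadcast - 1
Range: 109.213.0.1 to 109.213.127.254


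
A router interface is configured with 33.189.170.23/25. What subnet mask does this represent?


/25 means 25 network bits, 7 host bits
Binary: 11111111111111111111111110000000
Mask: 255.255.255.128


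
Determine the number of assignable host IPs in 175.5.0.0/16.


Host bits = 32 - 16 = 16
Total addresses = 2^16 = 65536
Usable = total - 2 (network and broadcast)
Usable hosts: 65534


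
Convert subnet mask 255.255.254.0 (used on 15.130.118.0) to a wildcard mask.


Subnet mask: 255.255.254.0
Wildcard = 255.255.255.255 - subnet mask
255 - 255 = 0
255 - 255 = 0
255 - 254 = 1
255 - 0 = 255
Wildcard: 0.0.1.255


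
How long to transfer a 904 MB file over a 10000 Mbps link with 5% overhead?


Effective throughput = 10000 * (1 - 5/100) = 9500 Mbps
File size in Mb = 904 * 8 = 7232 Mb
Time = 7232 / 9500
Time = 0.7613 seconds


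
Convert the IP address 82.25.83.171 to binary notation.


82 = 01010010
25 = 00011001
83 = 01010011
171 = 10101011
Binary: 01010010.00011001.01010011.10101011


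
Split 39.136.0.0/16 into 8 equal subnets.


New prefix = 16 + 3 = 19
Each subnet has 8192 addresses
  39.136.0.0/19
  39.136.32.0/19
  39.136.64.0/19
  39.136.96.0/19
  39.136.128.0/19
  39.136.160.0/19
  39.136.192.0/19
  39.136.224.0/19
Subnets: 39.136.0.0/19, 39.136.32.0/19, 39.136.64.0/19, 39.136.96.0/19, 39.136.128.0/19, 39.136.160.0/19, 39.136.192.0/19, 39.136.224.0/19


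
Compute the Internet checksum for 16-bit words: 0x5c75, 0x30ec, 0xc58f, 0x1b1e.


Sum all words (with carry folding):
+ 0x5c75 = 0x5c75
+ 0x30ec = 0x8d61
+ 0xc58f = 0x52f1
+ 0x1b1e = 0x6e0f
One's complement: ~0x6e0f
Checksum = 0x91f0


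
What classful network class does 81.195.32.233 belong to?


First octet: 81
Binary: 01010001
0xxxxxxx -> Class A (1-126)
Class A, default mask 255.0.0.0 (/8)


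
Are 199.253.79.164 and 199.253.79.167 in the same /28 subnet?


Mask: 255.255.255.240
199.253.79.164 AND mask = 199.253.79.160
199.253.79.167 AND mask = 199.253.79.160
Yes, same subnet (199.253.79.160)


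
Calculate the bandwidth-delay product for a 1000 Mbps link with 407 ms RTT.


BDP = bandwidth * RTT
= 1000 Mbps * 407 ms
= 1000 * 1e6 * 407 / 1000 bits
= 407000000 bits
= 50875000 bytes
= 49682.6172 KB
BDP = 407000000 bits (50875000 bytes)


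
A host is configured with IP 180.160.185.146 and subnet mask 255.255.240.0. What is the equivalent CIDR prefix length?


Binary: 11111111.11111111.11110000.00000000
Count leading 1s
Prefix: /20


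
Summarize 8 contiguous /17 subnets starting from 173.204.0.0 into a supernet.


Original prefix: /17
Number of subnets: 8 = 2^3
New prefix = 17 - 3 = 14
Supernet: 173.204.0.0/14


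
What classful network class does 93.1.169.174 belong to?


First octet: 93
Binary: 01011101
0xxxxxxx -> Class A (1-126)
Class A, default mask 255.0.0.0 (/8)


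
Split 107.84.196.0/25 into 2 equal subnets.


New prefix = 25 + 1 = 26
Each subnet has 64 addresses
  107.84.196.0/26
  107.84.196.64/26
Subnets: 107.84.196.0/26, 107.84.196.64/26


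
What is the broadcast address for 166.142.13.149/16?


Network: 166.142.0.0/16
Host bits = 16
Set all host bits to 1:
Broadcast: 166.142.255.255


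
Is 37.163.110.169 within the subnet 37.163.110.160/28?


Subnet network: 37.163.110.160
Test IP AND mask: 37.163.110.160
Yes, 37.163.110.169 is in 37.163.110.160/28


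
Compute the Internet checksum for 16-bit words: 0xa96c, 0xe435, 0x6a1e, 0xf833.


Sum all words (with carry folding):
+ 0xa96c = 0xa96c
+ 0xe435 = 0x8da2
+ 0x6a1e = 0xf7c0
+ 0xf833 = 0xeff4
One's complement: ~0xeff4
Checksum = 0x100b


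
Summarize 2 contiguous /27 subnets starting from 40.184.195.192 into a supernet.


Original prefix: /27
Number of subnets: 2 = 2^1
New prefix = 27 - 1 = 26
Supernet: 40.184.195.192/26


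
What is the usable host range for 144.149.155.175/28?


Network: 144.149.155.160
Broadcast: 144.149.155.175
First usable = network + 1
Last usable = broadcast - 1
Range: 144.149.155.161 to 144.149.155.174


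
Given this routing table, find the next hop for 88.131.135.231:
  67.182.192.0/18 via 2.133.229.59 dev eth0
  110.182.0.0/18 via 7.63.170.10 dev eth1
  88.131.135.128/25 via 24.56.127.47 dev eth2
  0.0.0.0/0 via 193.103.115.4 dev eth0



Longest prefix match for 88.131.135.231:
  /18 67.182.192.0: no
  /18 110.182.0.0: no
  /25 88.131.135.128: MATCH
  /0 0.0.0.0: MATCH
Selected: next-hop 24.56.127.47 via eth2 (matched /25)


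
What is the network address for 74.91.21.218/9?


IP:   01001010.01011011.00010101.11011010
Mask: 11111111.10000000.00000000.00000000
AND operation:
Net:  01001010.00000000.00000000.00000000
Network: 74.0.0.0/9


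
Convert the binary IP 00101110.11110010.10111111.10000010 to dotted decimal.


00101110 = 46
11110010 = 242
10111111 = 191
10000010 = 130
IP: 46.242.191.130


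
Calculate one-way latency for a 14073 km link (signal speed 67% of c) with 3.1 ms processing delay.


Speed = 0.67 * 3e5 km/s = 201000 km/s
Propagation delay = 14073 / 201000 = 0.07 s = 70.0149 ms
Processing delay = 3.1 ms
Total one-way latency = 73.1149 ms


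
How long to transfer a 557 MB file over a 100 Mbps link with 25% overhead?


Effective throughput = 100 * (1 - 25/100) = 75 Mbps
File size in Mb = 557 * 8 = 4456 Mb
Time = 4456 / 75
Time = 59.4133 seconds


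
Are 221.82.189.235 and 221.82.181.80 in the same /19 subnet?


Mask: 255.255.224.0
221.82.189.235 AND mask = 221.82.160.0
221.82.181.80 AND mask = 221.82.160.0
Yes, same subnet (221.82.160.0)


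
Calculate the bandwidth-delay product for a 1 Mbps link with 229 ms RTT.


BDP = bandwidth * RTT
= 1 Mbps * 229 ms
= 1 * 1e6 * 229 / 1000 bits
= 229000 bits
= 28625 bytes
= 27.9541 KB
BDP = 229000 bits (28625 bytes)


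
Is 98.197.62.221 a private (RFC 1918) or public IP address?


RFC 1918 private ranges:
  10.0.0.0/8 (10.0.0.0 - 10.255.255.255)
  172.16.0.0/12 (172.16.0.0 - 172.31.255.255)
  192.168.0.0/16 (192.168.0.0 - 192.168.255.255)
Public (not in any RFC 1918 range)


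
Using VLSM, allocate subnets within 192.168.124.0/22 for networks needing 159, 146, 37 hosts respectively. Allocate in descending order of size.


159 hosts -> /24 (254 usable): 192.168.124.0/24
146 hosts -> /24 (254 usable): 192.168.125.0/24
37 hosts -> /26 (62 usable): 192.168.126.0/26
Allocation: 192.168.124.0/24 (159 hosts, 254 usable); 192.168.125.0/24 (146 hosts, 254 usable); 192.168.126.0/26 (37 hosts, 62 usable)


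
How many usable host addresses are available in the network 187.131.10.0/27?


Host bits = 32 - 27 = 5
Total addresses = 2^5 = 32
Usable = total - 2 (network and broadcast)
Usable hosts: 30


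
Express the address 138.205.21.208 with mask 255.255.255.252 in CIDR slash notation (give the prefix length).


Binary: 11111111.11111111.11111111.11111100
Count leading 1s
Prefix: /30


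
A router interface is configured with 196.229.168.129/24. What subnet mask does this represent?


/24 means 24 network bits, 8 host bits
Binary: 11111111111111111111111100000000
Mask: 255.255.255.0


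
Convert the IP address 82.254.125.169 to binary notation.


82 = 01010010
254 = 11111110
125 = 01111101
169 = 10101001
Binary: 01010010.11111110.01111101.10101001


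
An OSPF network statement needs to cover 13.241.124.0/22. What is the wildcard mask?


Subnet mask: 255.255.252.0
Wildcard = 255.255.255.255 - subnet mask
255 - 255 = 0
255 - 255 = 0
255 - 252 = 3
255 - 0 = 255
Wildcard: 0.0.3.255


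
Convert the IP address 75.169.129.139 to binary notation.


75 = 01001011
169 = 10101001
129 = 10000001
139 = 10001011
Binary: 01001011.10101001.10000001.10001011


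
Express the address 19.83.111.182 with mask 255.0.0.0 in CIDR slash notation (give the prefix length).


Binary: 11111111.00000000.00000000.00000000
Count leading 1s
Prefix: /8


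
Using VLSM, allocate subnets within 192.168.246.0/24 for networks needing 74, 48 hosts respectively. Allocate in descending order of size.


74 hosts -> /25 (126 usable): 192.168.246.0/25
48 hosts -> /26 (62 usable): 192.168.246.128/26
Allocation: 192.168.246.0/25 (74 hosts, 126 usable); 192.168.246.128/26 (48 hosts, 62 usable)


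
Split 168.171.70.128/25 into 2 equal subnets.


New prefix = 25 + 1 = 26
Each subnet has 64 addresses
  168.171.70.128/26
  168.171.70.192/26
Subnets: 168.171.70.128/26, 168.171.70.192/26


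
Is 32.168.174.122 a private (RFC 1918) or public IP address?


RFC 1918 private ranges:
  10.0.0.0/8 (10.0.0.0 - 10.255.255.255)
  172.16.0.0/12 (172.16.0.0 - 172.31.255.255)
  192.168.0.0/16 (192.168.0.0 - 192.168.255.255)
Public (not in any RFC 1918 range)


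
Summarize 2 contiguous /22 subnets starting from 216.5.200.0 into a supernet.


Original prefix: /22
Number of subnets: 2 = 2^1
New prefix = 22 - 1 = 21
Supernet: 216.5.200.0/21


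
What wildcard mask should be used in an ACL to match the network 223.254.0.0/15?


Subnet mask: 255.254.0.0
Wildcard = 255.255.255.255 - subnet mask
255 - 255 = 0
255 - 254 = 1
255 - 0 = 255
255 - 0 = 255
Wildcard: 0.1.255.255


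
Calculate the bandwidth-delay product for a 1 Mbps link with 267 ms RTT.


BDP = bandwidth * RTT
= 1 Mbps * 267 ms
= 1 * 1e6 * 267 / 1000 bits
= 267000 bits
= 33375 bytes
= 32.5928 KB
BDP = 267000 bits (33375 bytes)


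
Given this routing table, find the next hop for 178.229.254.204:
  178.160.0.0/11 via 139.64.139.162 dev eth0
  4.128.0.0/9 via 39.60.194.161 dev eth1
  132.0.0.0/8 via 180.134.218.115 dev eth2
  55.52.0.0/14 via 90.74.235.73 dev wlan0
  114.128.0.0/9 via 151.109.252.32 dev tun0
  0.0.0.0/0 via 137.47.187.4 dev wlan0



Longest prefix match for 178.229.254.204:
  /11 178.160.0.0: no
  /9 4.128.0.0: no
  /8 132.0.0.0: no
  /14 55.52.0.0: no
  /9 114.128.0.0: no
  /0 0.0.0.0: MATCH
Selected: next-hop 137.47.187.4 via wlan0 (matched /0)


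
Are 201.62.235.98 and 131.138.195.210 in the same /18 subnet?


Mask: 255.255.192.0
201.62.235.98 AND mask = 201.62.192.0
131.138.195.210 AND mask = 131.138.192.0
No, different subnets (201.62.192.0 vs 131.138.192.0)


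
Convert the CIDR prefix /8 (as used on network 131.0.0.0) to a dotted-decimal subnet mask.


/8 means 8 network bits, 24 host bits
Binary: 11111111000000000000000000000000
Mask: 255.0.0.0


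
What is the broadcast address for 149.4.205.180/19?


Network: 149.4.192.0/19
Host bits = 13
Set all host bits to 1:
Broadcast: 149.4.223.255


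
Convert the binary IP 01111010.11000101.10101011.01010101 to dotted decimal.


01111010 = 122
11000101 = 197
10101011 = 171
01010101 = 85
IP: 122.197.171.85


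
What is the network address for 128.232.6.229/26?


IP:   10000000.11101000.00000110.11100101
Mask: 11111111.11111111.11111111.11000000
AND operation:
Net:  10000000.11101000.00000110.11000000
Network: 128.232.6.192/26


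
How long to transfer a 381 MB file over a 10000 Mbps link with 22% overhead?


Effective throughput = 10000 * (1 - 22/100) = 7800 Mbps
File size in Mb = 381 * 8 = 3048 Mb
Time = 3048 / 7800
Time = 0.3908 seconds


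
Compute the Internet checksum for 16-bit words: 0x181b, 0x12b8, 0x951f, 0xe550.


Sum all words (with carry folding):
+ 0x181b = 0x181b
+ 0x12b8 = 0x2ad3
+ 0x951f = 0xbff2
+ 0xe550 = 0xa543
One's complement: ~0xa543
Checksum = 0x5abc


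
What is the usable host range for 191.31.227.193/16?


Network: 191.31.0.0
Broadcast: 191.31.255.255
First usable = network + 1
Last usable = broadcast - 1
Range: 191.31.0.1 to 191.31.255.254


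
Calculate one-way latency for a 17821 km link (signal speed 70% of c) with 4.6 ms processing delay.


Speed = 0.7 * 3e5 km/s = 210000 km/s
Propagation delay = 17821 / 210000 = 0.0849 s = 84.8619 ms
Processing delay = 4.6 ms
Total one-way latency = 89.4619 ms


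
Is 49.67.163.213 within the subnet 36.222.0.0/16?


Subnet network: 36.222.0.0
Test IP AND mask: 49.67.0.0
No, 49.67.163.213 is not in 36.222.0.0/16


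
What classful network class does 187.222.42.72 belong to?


First octet: 187
Binary: 10111011
10xxxxxx -> Class B (128-191)
Class B, default mask 255.255.0.0 (/16)


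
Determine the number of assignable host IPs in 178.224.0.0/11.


Host bits = 32 - 11 = 21
Total addresses = 2^21 = 2097152
Usable = total - 2 (network and broadcast)
Usable hosts: 2097150


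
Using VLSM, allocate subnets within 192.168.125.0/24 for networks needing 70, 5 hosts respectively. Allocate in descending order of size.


70 hosts -> /25 (126 usable): 192.168.125.0/25
5 hosts -> /29 (6 usable): 192.168.125.128/29
Allocation: 192.168.125.0/25 (70 hosts, 126 usable); 192.168.125.128/29 (5 hosts, 6 usable)


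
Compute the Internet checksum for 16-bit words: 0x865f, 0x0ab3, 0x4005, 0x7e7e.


Sum all words (with carry folding):
+ 0x865f = 0x865f
+ 0x0ab3 = 0x9112
+ 0x4005 = 0xd117
+ 0x7e7e = 0x4f96
One's complement: ~0x4f96
Checksum = 0xb069
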